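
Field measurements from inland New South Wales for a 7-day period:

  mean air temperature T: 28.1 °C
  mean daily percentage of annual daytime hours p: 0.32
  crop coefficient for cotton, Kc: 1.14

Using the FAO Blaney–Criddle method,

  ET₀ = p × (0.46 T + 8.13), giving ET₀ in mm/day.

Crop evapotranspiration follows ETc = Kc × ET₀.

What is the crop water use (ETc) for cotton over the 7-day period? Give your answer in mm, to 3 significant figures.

ET₀ = 0.32 × (0.46 × 28.1 + 8.13) = 0.32 × 21.056 = 6.7379 mm/d
ETc = Kc × ET₀ = 1.14 × 6.7379 = 7.6812 mm/d
Over 7 days: 7.6812 × 7 = 53.768 mm

53.8 mm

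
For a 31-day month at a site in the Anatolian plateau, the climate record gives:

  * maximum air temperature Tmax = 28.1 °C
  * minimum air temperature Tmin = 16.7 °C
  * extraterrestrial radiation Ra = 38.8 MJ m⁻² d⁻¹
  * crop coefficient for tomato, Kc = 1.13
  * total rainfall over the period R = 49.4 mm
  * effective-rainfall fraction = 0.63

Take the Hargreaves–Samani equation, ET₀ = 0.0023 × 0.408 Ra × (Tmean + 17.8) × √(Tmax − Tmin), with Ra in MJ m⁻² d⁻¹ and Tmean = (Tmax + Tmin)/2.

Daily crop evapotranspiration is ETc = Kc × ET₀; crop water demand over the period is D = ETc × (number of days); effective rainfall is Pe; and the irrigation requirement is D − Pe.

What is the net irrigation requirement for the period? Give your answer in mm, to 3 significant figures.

Tmean = (28.1 + 16.7)/2 = 22.40 °C
0.408 Ra = 0.408 × 38.8 = 15.8304 mm/d equivalent
ET₀ = 0.0023 × 15.8304 × (22.40 + 17.8) × √11.4 = 0.0023 × 15.8304 × 40.20 × 3.3764 = 4.9420 mm/d
ETc = Kc × ET₀ = 1.13 × 4.9420 = 5.5845 mm/d
Crop demand D = ETc × 31 d = 5.5845 × 31 = 173.120 mm
Pe = 0.63 × 49.4 = 31.122 mm
D − Pe = 173.120 − 31.122 = 141.998 mm

142 mm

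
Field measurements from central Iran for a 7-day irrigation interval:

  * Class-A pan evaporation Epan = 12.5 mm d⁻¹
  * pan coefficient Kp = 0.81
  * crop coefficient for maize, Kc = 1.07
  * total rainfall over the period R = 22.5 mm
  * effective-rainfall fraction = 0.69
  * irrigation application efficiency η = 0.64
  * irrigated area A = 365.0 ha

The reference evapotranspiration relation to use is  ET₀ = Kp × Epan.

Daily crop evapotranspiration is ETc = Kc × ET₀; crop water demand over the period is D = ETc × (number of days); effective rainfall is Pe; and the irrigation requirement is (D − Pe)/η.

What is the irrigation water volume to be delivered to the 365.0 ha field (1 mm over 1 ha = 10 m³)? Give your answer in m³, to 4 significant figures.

ET₀ = 0.81 × 12.5 = 10.1250 mm/d
ETc = Kc × ET₀ = 1.07 × 10.1250 = 10.8338 mm/d
Crop demand D = ETc × 7 d = 10.8338 × 7 = 75.837 mm
Pe = 0.69 × 22.5 = 15.525 mm
D − Pe = 75.837 − 15.525 = 60.312 mm
Gross irrigation = 60.312 / 0.64 = 94.238 mm
Volume = 94.238 mm × 365.0 ha × 10 = 343968.7 m³

344000 m³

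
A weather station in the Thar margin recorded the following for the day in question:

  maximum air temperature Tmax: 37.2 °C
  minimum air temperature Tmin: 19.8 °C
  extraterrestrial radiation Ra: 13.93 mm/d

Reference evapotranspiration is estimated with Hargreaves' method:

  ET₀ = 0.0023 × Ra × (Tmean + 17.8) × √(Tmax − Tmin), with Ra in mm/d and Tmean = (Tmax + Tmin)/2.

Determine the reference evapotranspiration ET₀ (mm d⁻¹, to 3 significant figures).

6.19 mm d⁻¹

Tmean = (37.2 + 19.8)/2 = 28.50 °C
ET₀ = 0.0023 × 13.93 × (28.50 + 17.8) × √17.4 = 0.0023 × 13.93 × 46.30 × 4.1713 = 6.1877 mm/d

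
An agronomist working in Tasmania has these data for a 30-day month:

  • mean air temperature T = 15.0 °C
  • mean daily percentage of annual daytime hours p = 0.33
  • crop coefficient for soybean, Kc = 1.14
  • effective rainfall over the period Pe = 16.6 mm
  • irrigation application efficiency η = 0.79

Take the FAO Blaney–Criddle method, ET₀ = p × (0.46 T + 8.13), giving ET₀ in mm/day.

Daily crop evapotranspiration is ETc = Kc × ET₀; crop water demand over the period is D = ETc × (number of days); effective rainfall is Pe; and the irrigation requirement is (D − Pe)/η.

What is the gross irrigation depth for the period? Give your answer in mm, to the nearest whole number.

194 mm

ET₀ = 0.33 × (0.46 × 15.0 + 8.13) = 0.33 × 15.030 = 4.9599 mm/d
ETc = Kc × ET₀ = 1.14 × 4.9599 = 5.6543 mm/d
Crop demand D = ETc × 30 d = 5.6543 × 30 = 169.629 mm
D − Pe = 169.629 − 16.6 = 153.029 mm
Gross irrigation = 153.029 / 0.79 = 193.708 mm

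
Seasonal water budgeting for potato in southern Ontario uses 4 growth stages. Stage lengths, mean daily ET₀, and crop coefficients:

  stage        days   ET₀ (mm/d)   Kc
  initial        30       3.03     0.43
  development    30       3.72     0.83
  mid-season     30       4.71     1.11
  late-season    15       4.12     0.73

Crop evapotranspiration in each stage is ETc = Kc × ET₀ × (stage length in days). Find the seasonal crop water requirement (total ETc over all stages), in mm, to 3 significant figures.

initial: 0.43 × 3.03 × 30 = 39.09 mm
development: 0.83 × 3.72 × 30 = 92.63 mm
mid-season: 1.11 × 4.71 × 30 = 156.84 mm
late-season: 0.73 × 4.12 × 15 = 45.11 mm
Seasonal total = 333.67 mm

334 mm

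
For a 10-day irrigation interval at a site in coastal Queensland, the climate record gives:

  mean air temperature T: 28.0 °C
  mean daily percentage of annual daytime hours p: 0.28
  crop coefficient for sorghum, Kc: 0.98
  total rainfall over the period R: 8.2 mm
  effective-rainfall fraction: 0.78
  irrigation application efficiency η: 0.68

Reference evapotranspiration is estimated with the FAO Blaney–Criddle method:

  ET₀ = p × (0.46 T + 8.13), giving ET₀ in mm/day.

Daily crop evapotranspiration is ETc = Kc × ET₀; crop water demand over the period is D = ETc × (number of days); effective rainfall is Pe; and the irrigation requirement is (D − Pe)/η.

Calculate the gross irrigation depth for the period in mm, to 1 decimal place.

ET₀ = 0.28 × (0.46 × 28.0 + 8.13) = 0.28 × 21.010 = 5.8828 mm/d
ETc = Kc × ET₀ = 0.98 × 5.8828 = 5.7651 mm/d
Crop demand D = ETc × 10 d = 5.7651 × 10 = 57.651 mm
Pe = 0.78 × 8.2 = 6.396 mm
D − Pe = 57.651 − 6.396 = 51.255 mm
Gross irrigation = 51.255 / 0.68 = 75.375 mm

75.4 mm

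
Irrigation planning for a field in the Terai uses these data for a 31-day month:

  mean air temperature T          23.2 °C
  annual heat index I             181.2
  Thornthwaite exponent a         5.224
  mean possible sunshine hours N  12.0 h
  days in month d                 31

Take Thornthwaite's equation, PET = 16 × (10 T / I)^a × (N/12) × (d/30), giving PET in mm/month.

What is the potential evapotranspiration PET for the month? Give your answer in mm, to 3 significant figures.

60.1 mm

10T/I = 10 × 23.2 / 181.2 = 1.2804
(10T/I)^a = 1.2804^5.224 = 3.6373
Uncorrected PET = 16 × 3.6373 = 58.197 mm
Correction = (N/12)(d/30) = (12.0/12)(31/30) = 1.0333
PET = 58.197 × 1.0333 = 60.135 mm/month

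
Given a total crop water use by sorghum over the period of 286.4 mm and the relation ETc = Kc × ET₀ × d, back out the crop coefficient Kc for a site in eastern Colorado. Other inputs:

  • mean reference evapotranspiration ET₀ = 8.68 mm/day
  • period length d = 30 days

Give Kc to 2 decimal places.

ETc = Kc × ET₀ × d  ⇒  Kc = ETc / (ET₀ × d)
Kc = 286.4 / (8.68 × 30) = 286.4 / 260.40 = 1.0998

1.10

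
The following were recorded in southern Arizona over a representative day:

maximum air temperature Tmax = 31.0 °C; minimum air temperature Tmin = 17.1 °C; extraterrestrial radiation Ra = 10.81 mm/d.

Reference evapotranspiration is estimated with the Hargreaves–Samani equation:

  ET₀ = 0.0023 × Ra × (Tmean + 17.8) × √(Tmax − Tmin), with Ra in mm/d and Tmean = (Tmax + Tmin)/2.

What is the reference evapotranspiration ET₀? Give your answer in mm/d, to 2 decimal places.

Tmean = (31.0 + 17.1)/2 = 24.05 °C
ET₀ = 0.0023 × 10.81 × (24.05 + 17.8) × √13.9 = 0.0023 × 10.81 × 41.85 × 3.7283 = 3.8794 mm/d

3.88 mm/d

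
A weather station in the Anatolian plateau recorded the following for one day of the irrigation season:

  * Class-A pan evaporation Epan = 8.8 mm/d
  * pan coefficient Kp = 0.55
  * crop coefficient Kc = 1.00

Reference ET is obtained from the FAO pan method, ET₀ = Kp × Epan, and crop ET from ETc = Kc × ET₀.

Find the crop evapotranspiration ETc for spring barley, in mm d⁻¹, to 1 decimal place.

4.8 mm d⁻¹

ET₀ = 0.55 × 8.8 = 4.8400 mm/d
ETc = Kc × ET₀ = 1.00 × 4.8400 = 4.8400 mm/d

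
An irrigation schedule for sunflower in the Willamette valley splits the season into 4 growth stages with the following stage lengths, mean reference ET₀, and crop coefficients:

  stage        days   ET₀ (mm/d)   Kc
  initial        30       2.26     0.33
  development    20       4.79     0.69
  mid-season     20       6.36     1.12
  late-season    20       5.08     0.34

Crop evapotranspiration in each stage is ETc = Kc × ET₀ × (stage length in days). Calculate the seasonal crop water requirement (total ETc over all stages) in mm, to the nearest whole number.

265 mm

initial: 0.33 × 2.26 × 30 = 22.37 mm
development: 0.69 × 4.79 × 20 = 66.10 mm
mid-season: 1.12 × 6.36 × 20 = 142.46 mm
late-season: 0.34 × 5.08 × 20 = 34.54 mm
Seasonal total = 265.47 mm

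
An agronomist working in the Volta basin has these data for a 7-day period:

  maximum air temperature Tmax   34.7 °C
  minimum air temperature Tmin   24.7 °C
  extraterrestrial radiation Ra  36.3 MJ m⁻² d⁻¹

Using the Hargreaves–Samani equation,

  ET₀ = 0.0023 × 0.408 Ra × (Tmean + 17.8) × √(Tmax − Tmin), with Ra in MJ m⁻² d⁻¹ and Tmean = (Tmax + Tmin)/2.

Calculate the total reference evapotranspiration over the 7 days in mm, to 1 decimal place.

35.8 mm

Tmean = (34.7 + 24.7)/2 = 29.70 °C
0.408 Ra = 0.408 × 36.3 = 14.8104 mm/d equivalent
ET₀ = 0.0023 × 14.8104 × (29.70 + 17.8) × √10.0 = 0.0023 × 14.8104 × 47.50 × 3.1623 = 5.1167 mm/d
Over 7 days: 5.1167 × 7 = 35.817 mm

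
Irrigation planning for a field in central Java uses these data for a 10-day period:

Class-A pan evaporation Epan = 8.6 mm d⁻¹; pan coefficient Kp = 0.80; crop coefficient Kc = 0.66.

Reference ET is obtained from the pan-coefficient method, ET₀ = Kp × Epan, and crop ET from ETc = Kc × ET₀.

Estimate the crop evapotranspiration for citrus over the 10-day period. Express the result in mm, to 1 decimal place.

45.4 mm

ET₀ = 0.80 × 8.6 = 6.8800 mm/d
ETc = Kc × ET₀ = 0.66 × 6.8800 = 4.5408 mm/d
Over 10 days: 4.5408 × 10 = 45.408 mm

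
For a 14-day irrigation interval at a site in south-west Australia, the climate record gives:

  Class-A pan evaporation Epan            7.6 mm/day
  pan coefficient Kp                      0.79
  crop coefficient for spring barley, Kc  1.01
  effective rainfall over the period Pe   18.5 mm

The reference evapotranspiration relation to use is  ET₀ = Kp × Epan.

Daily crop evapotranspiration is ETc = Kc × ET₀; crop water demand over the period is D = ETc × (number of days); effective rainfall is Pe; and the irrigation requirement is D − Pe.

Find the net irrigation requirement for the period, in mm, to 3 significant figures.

ET₀ = 0.79 × 7.6 = 6.0040 mm/d
ETc = Kc × ET₀ = 1.01 × 6.0040 = 6.0640 mm/d
Crop demand D = ETc × 14 d = 6.0640 × 14 = 84.896 mm
D − Pe = 84.896 − 18.5 = 66.396 mm

66.4 mm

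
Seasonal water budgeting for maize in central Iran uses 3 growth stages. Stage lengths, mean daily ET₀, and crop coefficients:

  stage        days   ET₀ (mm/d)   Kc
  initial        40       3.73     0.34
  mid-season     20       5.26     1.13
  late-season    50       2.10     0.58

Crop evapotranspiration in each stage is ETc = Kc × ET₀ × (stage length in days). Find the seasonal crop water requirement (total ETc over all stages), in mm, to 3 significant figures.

231 mm

initial: 0.34 × 3.73 × 40 = 50.73 mm
mid-season: 1.13 × 5.26 × 20 = 118.88 mm
late-season: 0.58 × 2.10 × 50 = 60.90 mm
Seasonal total = 230.51 mm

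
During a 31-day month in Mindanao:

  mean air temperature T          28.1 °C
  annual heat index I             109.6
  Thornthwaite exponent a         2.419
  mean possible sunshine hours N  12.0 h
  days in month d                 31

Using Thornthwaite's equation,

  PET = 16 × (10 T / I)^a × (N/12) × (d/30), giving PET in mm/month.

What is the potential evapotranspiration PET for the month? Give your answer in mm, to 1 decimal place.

161.2 mm

10T/I = 10 × 28.1 / 109.6 = 2.5639
(10T/I)^a = 2.5639^2.419 = 9.7529
Uncorrected PET = 16 × 9.7529 = 156.046 mm
Correction = (N/12)(d/30) = (12.0/12)(31/30) = 1.0333
PET = 156.046 × 1.0333 = 161.242 mm/month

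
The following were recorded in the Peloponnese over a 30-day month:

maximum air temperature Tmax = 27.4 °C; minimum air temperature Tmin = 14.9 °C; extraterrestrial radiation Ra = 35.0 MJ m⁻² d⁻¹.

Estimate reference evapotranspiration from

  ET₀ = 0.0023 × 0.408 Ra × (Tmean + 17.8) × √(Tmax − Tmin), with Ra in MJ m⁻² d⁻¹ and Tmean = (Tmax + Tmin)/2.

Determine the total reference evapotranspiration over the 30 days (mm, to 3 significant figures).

Tmean = (27.4 + 14.9)/2 = 21.15 °C
0.408 Ra = 0.408 × 35.0 = 14.2800 mm/d equivalent
ET₀ = 0.0023 × 14.2800 × (21.15 + 17.8) × √12.5 = 0.0023 × 14.2800 × 38.95 × 3.5355 = 4.5229 mm/d
Over 30 days: 4.5229 × 30 = 135.687 mm

136 mm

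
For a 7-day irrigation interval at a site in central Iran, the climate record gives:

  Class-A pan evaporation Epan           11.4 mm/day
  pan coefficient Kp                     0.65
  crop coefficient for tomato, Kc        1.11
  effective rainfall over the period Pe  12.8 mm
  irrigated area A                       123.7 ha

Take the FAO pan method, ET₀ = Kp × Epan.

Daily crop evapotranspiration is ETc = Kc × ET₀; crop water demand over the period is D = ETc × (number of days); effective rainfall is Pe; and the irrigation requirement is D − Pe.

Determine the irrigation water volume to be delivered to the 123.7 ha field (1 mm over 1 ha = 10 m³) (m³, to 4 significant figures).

ET₀ = 0.65 × 11.4 = 7.4100 mm/d
ETc = Kc × ET₀ = 1.11 × 7.4100 = 8.2251 mm/d
Crop demand D = ETc × 7 d = 8.2251 × 7 = 57.576 mm
D − Pe = 57.576 − 12.8 = 44.776 mm
Volume = 44.776 mm × 123.7 ha × 10 = 55387.9 m³

55390 m³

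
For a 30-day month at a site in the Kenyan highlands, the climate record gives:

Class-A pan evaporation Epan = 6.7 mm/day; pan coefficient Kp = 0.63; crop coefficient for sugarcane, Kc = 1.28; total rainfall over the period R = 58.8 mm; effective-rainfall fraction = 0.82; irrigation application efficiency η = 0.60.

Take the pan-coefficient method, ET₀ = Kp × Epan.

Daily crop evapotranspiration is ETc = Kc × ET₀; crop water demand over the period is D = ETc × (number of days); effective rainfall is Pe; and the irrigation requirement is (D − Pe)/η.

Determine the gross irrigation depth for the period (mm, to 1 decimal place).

ET₀ = 0.63 × 6.7 = 4.2210 mm/d
ETc = Kc × ET₀ = 1.28 × 4.2210 = 5.4029 mm/d
Crop demand D = ETc × 30 d = 5.4029 × 30 = 162.087 mm
Pe = 0.82 × 58.8 = 48.216 mm
D − Pe = 162.087 − 48.216 = 113.871 mm
Gross irrigation = 113.871 / 0.60 = 189.785 mm

189.8 mm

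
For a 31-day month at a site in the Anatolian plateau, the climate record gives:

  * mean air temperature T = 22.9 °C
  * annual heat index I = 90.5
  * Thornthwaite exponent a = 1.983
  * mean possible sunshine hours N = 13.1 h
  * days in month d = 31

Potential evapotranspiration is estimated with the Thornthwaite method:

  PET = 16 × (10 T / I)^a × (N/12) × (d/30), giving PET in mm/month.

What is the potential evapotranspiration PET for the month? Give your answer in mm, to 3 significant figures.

114 mm

10T/I = 10 × 22.9 / 90.5 = 2.5304
(10T/I)^a = 2.5304^1.983 = 6.3027
Uncorrected PET = 16 × 6.3027 = 100.843 mm
Correction = (N/12)(d/30) = (13.1/12)(31/30) = 1.1281
PET = 100.843 × 1.1281 = 113.761 mm/month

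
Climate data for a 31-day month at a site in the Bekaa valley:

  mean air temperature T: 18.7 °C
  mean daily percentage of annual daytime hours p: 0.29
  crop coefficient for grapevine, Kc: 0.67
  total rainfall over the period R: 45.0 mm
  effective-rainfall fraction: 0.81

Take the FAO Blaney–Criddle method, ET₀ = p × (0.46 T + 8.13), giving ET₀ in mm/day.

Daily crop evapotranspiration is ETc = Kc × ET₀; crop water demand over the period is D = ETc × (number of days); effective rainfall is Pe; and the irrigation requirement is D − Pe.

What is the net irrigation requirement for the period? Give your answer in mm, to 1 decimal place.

64.3 mm

ET₀ = 0.29 × (0.46 × 18.7 + 8.13) = 0.29 × 16.732 = 4.8523 mm/d
ETc = Kc × ET₀ = 0.67 × 4.8523 = 3.2510 mm/d
Crop demand D = ETc × 31 d = 3.2510 × 31 = 100.781 mm
Pe = 0.81 × 45.0 = 36.450 mm
D − Pe = 100.781 − 36.450 = 64.331 mm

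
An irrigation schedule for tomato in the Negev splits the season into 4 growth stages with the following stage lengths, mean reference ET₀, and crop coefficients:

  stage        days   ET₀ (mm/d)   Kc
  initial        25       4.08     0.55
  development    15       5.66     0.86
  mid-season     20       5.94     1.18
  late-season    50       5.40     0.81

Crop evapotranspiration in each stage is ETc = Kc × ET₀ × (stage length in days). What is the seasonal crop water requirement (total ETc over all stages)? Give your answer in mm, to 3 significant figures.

initial: 0.55 × 4.08 × 25 = 56.10 mm
development: 0.86 × 5.66 × 15 = 73.01 mm
mid-season: 1.18 × 5.94 × 20 = 140.18 mm
late-season: 0.81 × 5.40 × 50 = 218.70 mm
Seasonal total = 487.99 mm

488 mm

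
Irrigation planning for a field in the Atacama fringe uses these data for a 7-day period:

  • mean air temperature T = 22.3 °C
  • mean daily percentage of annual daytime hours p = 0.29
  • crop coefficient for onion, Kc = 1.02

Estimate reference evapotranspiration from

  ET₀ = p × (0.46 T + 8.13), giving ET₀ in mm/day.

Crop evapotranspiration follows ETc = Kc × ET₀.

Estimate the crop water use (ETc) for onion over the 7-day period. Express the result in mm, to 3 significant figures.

ET₀ = 0.29 × (0.46 × 22.3 + 8.13) = 0.29 × 18.388 = 5.3325 mm/d
ETc = Kc × ET₀ = 1.02 × 5.3325 = 5.4392 mm/d
Over 7 days: 5.4392 × 7 = 38.074 mm

38.1 mm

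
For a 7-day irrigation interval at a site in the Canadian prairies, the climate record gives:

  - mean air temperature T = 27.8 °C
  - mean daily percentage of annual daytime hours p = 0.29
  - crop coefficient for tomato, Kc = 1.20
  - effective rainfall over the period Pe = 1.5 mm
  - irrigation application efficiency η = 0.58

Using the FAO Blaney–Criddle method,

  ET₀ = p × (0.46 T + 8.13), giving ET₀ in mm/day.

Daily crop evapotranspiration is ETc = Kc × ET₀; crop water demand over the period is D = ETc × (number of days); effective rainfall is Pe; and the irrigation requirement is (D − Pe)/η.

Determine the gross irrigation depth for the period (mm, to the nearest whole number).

85 mm

ET₀ = 0.29 × (0.46 × 27.8 + 8.13) = 0.29 × 20.918 = 6.0662 mm/d
ETc = Kc × ET₀ = 1.20 × 6.0662 = 7.2794 mm/d
Crop demand D = ETc × 7 d = 7.2794 × 7 = 50.956 mm
D − Pe = 50.956 − 1.5 = 49.456 mm
Gross irrigation = 49.456 / 0.58 = 85.269 mm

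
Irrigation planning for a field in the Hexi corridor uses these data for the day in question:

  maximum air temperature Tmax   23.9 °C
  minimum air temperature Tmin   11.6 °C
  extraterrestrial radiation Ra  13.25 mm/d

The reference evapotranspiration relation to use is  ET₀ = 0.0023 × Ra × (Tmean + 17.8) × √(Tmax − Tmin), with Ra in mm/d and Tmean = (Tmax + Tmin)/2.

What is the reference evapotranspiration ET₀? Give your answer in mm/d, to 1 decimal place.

3.8 mm/d

Tmean = (23.9 + 11.6)/2 = 17.75 °C
ET₀ = 0.0023 × 13.25 × (17.75 + 17.8) × √12.3 = 0.0023 × 13.25 × 35.55 × 3.5071 = 3.7995 mm/d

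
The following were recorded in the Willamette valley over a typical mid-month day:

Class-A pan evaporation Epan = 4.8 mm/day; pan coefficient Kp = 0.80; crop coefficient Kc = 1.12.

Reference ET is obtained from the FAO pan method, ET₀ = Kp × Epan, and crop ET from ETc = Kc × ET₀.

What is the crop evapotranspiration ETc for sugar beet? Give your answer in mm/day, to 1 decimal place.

ET₀ = 0.80 × 4.8 = 3.8400 mm/d
ETc = Kc × ET₀ = 1.12 × 3.8400 = 4.3008 mm/d

4.3 mm/day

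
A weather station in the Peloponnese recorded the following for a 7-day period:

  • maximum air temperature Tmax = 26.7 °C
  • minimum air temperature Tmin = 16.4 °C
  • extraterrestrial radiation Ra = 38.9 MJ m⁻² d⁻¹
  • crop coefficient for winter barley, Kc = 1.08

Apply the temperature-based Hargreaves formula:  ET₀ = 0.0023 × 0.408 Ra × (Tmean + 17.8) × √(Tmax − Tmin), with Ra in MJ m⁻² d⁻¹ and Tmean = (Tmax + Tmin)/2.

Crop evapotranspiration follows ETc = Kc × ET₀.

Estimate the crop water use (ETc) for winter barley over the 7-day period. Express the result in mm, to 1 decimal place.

Tmean = (26.7 + 16.4)/2 = 21.55 °C
0.408 Ra = 0.408 × 38.9 = 15.8712 mm/d equivalent
ET₀ = 0.0023 × 15.8712 × (21.55 + 17.8) × √10.3 = 0.0023 × 15.8712 × 39.35 × 3.2094 = 4.6101 mm/d
ETc = Kc × ET₀ = 1.08 × 4.6101 = 4.9789 mm/d
Over 7 days: 4.9789 × 7 = 34.852 mm

34.9 mm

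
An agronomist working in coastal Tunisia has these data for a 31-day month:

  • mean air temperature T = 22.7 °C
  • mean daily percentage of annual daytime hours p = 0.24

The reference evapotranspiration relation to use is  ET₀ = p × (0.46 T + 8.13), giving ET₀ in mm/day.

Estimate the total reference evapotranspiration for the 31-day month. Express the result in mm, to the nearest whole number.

ET₀ = 0.24 × (0.46 × 22.7 + 8.13) = 0.24 × 18.572 = 4.4573 mm/d
Monthly total = 4.4573 × 31 = 138.176 mm

138 mm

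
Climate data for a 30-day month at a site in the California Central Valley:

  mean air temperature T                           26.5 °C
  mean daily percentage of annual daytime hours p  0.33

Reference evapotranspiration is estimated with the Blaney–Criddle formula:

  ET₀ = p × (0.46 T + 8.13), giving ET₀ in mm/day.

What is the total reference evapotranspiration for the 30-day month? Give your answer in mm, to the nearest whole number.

201 mm

ET₀ = 0.33 × (0.46 × 26.5 + 8.13) = 0.33 × 20.320 = 6.7056 mm/d
Monthly total = 6.7056 × 30 = 201.168 mm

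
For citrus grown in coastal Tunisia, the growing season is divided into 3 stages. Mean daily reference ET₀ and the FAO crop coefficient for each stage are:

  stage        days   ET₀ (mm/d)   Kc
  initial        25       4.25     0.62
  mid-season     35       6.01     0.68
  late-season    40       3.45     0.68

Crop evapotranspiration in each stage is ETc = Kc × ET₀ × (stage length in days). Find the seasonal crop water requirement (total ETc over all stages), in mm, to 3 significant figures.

303 mm

initial: 0.62 × 4.25 × 25 = 65.88 mm
mid-season: 0.68 × 6.01 × 35 = 143.04 mm
late-season: 0.68 × 3.45 × 40 = 93.84 mm
Seasonal total = 302.76 mm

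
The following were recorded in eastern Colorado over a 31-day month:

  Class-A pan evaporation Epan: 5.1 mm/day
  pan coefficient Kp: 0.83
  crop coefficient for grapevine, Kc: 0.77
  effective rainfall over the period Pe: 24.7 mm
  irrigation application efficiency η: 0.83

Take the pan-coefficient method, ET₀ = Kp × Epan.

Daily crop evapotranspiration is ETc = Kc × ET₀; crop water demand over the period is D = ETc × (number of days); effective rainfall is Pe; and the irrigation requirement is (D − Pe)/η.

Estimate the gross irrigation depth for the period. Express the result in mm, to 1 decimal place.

92.0 mm

ET₀ = 0.83 × 5.1 = 4.2330 mm/d
ETc = Kc × ET₀ = 0.77 × 4.2330 = 3.2594 mm/d
Crop demand D = ETc × 31 d = 3.2594 × 31 = 101.041 mm
D − Pe = 101.041 − 24.7 = 76.341 mm
Gross irrigation = 76.341 / 0.83 = 91.977 mm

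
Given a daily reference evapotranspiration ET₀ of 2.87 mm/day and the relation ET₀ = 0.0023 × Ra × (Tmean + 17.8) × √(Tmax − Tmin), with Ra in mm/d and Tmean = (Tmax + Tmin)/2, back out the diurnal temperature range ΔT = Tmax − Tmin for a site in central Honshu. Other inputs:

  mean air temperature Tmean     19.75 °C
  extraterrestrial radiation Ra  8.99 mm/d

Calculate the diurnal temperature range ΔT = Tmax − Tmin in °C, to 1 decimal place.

√ΔT = ET₀ / [0.0023 × Ra × (Tmean+17.8)] = 2.87 / (0.0023 × 8.99 × 37.55) = 3.6964
ΔT = 3.6964² = 13.663 °C

13.7 °C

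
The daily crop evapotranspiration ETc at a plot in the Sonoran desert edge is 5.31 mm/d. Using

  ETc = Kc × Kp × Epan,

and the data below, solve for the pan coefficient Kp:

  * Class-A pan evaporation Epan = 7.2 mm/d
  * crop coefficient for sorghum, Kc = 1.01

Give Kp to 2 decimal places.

ETc = Kc × Kp × Epan  ⇒  Kp = ETc / (Kc × Epan)
Kp = 5.31 / (1.01 × 7.2) = 5.31 / 7.272 = 0.7302

0.73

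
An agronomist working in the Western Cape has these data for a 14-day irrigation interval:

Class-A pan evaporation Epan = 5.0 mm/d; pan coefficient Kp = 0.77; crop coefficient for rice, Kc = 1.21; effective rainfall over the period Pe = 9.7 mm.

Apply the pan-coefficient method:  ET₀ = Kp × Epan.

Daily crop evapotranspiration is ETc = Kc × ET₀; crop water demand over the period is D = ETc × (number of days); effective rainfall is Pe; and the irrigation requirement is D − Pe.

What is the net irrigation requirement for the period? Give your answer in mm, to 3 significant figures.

55.5 mm

ET₀ = 0.77 × 5.0 = 3.8500 mm/d
ETc = Kc × ET₀ = 1.21 × 3.8500 = 4.6585 mm/d
Crop demand D = ETc × 14 d = 4.6585 × 14 = 65.219 mm
D − Pe = 65.219 − 9.7 = 55.519 mm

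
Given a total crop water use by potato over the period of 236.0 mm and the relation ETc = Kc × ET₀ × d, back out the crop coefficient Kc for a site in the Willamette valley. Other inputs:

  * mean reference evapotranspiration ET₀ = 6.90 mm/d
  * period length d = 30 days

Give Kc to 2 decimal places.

ETc = Kc × ET₀ × d  ⇒  Kc = ETc / (ET₀ × d)
Kc = 236.0 / (6.90 × 30) = 236.0 / 207.00 = 1.1401

1.14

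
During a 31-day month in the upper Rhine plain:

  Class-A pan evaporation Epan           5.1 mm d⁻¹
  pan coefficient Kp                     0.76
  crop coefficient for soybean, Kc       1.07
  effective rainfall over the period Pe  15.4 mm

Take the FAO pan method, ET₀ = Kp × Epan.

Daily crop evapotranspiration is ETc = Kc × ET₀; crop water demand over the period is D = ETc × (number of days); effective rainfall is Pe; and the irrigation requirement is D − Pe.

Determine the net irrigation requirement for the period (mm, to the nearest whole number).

113 mm

ET₀ = 0.76 × 5.1 = 3.8760 mm/d
ETc = Kc × ET₀ = 1.07 × 3.8760 = 4.1473 mm/d
Crop demand D = ETc × 31 d = 4.1473 × 31 = 128.566 mm
D − Pe = 128.566 − 15.4 = 113.166 mm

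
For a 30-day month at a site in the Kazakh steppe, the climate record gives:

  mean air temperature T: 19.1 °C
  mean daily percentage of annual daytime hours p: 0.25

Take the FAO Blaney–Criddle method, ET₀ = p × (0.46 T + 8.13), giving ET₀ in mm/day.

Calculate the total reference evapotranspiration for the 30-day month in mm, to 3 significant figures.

127 mm

ET₀ = 0.25 × (0.46 × 19.1 + 8.13) = 0.25 × 16.916 = 4.2290 mm/d
Monthly total = 4.2290 × 30 = 126.870 mm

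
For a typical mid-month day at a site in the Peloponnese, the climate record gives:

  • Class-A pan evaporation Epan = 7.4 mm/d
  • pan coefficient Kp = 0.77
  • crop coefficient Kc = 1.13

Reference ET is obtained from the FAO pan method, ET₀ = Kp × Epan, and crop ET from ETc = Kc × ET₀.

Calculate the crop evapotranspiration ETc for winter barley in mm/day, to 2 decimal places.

6.44 mm/day

ET₀ = 0.77 × 7.4 = 5.6980 mm/d
ETc = Kc × ET₀ = 1.13 × 5.6980 = 6.4387 mm/d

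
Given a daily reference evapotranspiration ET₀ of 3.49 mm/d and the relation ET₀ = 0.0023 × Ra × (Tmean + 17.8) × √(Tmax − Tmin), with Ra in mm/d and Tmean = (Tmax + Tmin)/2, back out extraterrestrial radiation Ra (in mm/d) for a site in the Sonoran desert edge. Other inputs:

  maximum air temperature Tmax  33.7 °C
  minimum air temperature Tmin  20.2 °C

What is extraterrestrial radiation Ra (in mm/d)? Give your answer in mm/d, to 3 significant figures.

Tmean = 26.95 °C; √ΔT = 3.6742
Ra = ET₀ / [0.0023 × (Tmean+17.8) × √ΔT] = 3.49 / (0.0023 × 44.75 × 3.6742) = 9.229 mm/d

9.23 mm/d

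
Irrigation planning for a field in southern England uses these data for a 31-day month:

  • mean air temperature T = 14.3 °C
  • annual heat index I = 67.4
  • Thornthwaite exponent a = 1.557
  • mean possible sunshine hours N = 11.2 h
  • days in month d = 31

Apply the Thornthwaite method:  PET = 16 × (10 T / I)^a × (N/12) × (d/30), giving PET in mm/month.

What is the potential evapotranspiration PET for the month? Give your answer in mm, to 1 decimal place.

49.8 mm

10T/I = 10 × 14.3 / 67.4 = 2.1217
(10T/I)^a = 2.1217^1.557 = 3.2259
Uncorrected PET = 16 × 3.2259 = 51.614 mm
Correction = (N/12)(d/30) = (11.2/12)(31/30) = 0.9644
PET = 51.614 × 0.9644 = 49.777 mm/month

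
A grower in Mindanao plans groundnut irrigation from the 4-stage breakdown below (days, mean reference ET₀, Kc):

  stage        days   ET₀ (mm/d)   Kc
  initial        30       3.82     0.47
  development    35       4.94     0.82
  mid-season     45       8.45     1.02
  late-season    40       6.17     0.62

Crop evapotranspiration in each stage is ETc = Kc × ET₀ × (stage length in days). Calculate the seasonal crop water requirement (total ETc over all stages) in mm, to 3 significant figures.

737 mm

initial: 0.47 × 3.82 × 30 = 53.86 mm
development: 0.82 × 4.94 × 35 = 141.78 mm
mid-season: 1.02 × 8.45 × 45 = 387.86 mm
late-season: 0.62 × 6.17 × 40 = 153.02 mm
Seasonal total = 736.52 mm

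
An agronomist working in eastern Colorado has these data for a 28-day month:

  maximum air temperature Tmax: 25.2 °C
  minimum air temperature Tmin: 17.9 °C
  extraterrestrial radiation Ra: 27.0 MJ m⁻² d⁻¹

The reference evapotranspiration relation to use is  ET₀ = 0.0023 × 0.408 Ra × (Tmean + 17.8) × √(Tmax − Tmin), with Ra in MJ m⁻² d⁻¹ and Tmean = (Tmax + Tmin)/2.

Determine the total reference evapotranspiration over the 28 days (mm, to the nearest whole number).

Tmean = (25.2 + 17.9)/2 = 21.55 °C
0.408 Ra = 0.408 × 27.0 = 11.0160 mm/d equivalent
ET₀ = 0.0023 × 11.0160 × (21.55 + 17.8) × √7.3 = 0.0023 × 11.0160 × 39.35 × 2.7019 = 2.6938 mm/d
Over 28 days: 2.6938 × 28 = 75.426 mm

75 mm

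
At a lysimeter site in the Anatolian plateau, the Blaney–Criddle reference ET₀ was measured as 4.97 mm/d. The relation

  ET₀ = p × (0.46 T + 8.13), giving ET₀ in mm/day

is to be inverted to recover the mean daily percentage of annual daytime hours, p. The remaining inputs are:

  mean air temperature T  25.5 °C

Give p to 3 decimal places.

p = ET₀ / (0.46 T + 8.13) = 4.97 / (0.46 × 25.5 + 8.13) = 4.97 / 19.860 = 0.2503

0.250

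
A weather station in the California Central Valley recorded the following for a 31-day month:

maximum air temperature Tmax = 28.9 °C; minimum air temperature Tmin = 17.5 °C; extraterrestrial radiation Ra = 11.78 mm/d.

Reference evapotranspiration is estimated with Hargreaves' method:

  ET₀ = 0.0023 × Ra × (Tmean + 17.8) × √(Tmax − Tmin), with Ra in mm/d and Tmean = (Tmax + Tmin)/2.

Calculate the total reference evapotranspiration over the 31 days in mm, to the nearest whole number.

116 mm

Tmean = (28.9 + 17.5)/2 = 23.20 °C
ET₀ = 0.0023 × 11.78 × (23.20 + 17.8) × √11.4 = 0.0023 × 11.78 × 41.00 × 3.3764 = 3.7507 mm/d
Over 31 days: 3.7507 × 31 = 116.272 mm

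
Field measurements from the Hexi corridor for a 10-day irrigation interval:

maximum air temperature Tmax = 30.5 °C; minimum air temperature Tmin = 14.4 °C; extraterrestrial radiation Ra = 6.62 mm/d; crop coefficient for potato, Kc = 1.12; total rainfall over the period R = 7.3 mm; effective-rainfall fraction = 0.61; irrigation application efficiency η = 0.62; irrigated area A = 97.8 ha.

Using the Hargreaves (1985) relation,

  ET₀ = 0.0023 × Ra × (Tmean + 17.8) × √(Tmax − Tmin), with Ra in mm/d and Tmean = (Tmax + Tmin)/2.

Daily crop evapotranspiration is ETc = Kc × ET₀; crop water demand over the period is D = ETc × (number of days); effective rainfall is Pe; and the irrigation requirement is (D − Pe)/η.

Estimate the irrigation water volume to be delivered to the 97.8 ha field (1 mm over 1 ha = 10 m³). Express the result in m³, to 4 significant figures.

36420 m³

Tmean = (30.5 + 14.4)/2 = 22.45 °C
ET₀ = 0.0023 × 6.62 × (22.45 + 17.8) × √16.1 = 0.0023 × 6.62 × 40.25 × 4.0125 = 2.4590 mm/d
ETc = Kc × ET₀ = 1.12 × 2.4590 = 2.7541 mm/d
Crop demand D = ETc × 10 d = 2.7541 × 10 = 27.541 mm
Pe = 0.61 × 7.3 = 4.453 mm
D − Pe = 27.541 − 4.453 = 23.088 mm
Gross irrigation = 23.088 / 0.62 = 37.239 mm
Volume = 37.239 mm × 97.8 ha × 10 = 36419.7 m³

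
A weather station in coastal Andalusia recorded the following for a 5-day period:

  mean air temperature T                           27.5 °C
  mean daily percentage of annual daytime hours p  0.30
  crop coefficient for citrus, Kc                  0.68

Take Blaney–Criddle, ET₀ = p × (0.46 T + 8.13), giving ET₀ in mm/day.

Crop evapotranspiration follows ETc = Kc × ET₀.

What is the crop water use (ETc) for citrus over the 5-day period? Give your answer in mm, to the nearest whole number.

21 mm

ET₀ = 0.30 × (0.46 × 27.5 + 8.13) = 0.30 × 20.780 = 6.2340 mm/d
ETc = Kc × ET₀ = 0.68 × 6.2340 = 4.2391 mm/d
Over 5 days: 4.2391 × 5 = 21.196 mm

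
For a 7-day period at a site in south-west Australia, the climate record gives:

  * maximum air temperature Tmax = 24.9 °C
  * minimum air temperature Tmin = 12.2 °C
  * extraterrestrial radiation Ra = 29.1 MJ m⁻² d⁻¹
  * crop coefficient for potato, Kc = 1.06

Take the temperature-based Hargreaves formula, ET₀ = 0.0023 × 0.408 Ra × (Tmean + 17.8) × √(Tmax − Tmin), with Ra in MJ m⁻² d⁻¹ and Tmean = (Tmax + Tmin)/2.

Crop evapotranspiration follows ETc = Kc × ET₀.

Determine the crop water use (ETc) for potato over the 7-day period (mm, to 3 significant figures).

Tmean = (24.9 + 12.2)/2 = 18.55 °C
0.408 Ra = 0.408 × 29.1 = 11.8728 mm/d equivalent
ET₀ = 0.0023 × 11.8728 × (18.55 + 17.8) × √12.7 = 0.0023 × 11.8728 × 36.35 × 3.5637 = 3.5374 mm/d
ETc = Kc × ET₀ = 1.06 × 3.5374 = 3.7496 mm/d
Over 7 days: 3.7496 × 7 = 26.247 mm

26.2 mm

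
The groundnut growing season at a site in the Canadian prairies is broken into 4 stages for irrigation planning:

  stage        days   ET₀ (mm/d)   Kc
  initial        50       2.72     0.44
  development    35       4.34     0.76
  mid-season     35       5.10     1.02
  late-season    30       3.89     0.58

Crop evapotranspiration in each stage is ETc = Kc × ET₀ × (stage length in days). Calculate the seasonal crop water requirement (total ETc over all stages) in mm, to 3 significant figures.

425 mm

initial: 0.44 × 2.72 × 50 = 59.84 mm
development: 0.76 × 4.34 × 35 = 115.44 mm
mid-season: 1.02 × 5.10 × 35 = 182.07 mm
late-season: 0.58 × 3.89 × 30 = 67.69 mm
Seasonal total = 425.04 mm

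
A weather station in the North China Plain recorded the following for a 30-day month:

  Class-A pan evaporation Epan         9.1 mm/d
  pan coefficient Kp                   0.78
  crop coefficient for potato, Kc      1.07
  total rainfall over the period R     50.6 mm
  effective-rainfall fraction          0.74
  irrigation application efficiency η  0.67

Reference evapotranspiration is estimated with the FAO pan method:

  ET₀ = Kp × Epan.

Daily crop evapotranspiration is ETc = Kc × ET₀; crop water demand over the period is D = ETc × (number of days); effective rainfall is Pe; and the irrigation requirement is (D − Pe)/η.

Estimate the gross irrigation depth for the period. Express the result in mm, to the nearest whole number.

284 mm

ET₀ = 0.78 × 9.1 = 7.0980 mm/d
ETc = Kc × ET₀ = 1.07 × 7.0980 = 7.5949 mm/d
Crop demand D = ETc × 30 d = 7.5949 × 30 = 227.847 mm
Pe = 0.74 × 50.6 = 37.444 mm
D − Pe = 227.847 − 37.444 = 190.403 mm
Gross irrigation = 190.403 / 0.67 = 284.184 mm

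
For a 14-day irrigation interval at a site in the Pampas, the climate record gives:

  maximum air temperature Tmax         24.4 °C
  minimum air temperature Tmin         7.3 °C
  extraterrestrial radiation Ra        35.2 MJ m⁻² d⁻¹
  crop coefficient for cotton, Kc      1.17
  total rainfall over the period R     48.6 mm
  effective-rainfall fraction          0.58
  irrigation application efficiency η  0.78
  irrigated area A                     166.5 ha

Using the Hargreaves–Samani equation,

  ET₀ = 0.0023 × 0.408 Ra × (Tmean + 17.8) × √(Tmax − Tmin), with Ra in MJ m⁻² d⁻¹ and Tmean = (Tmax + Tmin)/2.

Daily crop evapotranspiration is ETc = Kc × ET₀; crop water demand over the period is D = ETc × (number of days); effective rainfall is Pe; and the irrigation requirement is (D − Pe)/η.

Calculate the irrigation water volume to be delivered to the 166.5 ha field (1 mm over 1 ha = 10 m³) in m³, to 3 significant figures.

101000 m³

Tmean = (24.4 + 7.3)/2 = 15.85 °C
0.408 Ra = 0.408 × 35.2 = 14.3616 mm/d equivalent
ET₀ = 0.0023 × 14.3616 × (15.85 + 17.8) × √17.1 = 0.0023 × 14.3616 × 33.65 × 4.1352 = 4.5963 mm/d
ETc = Kc × ET₀ = 1.17 × 4.5963 = 5.3777 mm/d
Crop demand D = ETc × 14 d = 5.3777 × 14 = 75.288 mm
Pe = 0.58 × 48.6 = 28.188 mm
D − Pe = 75.288 − 28.188 = 47.100 mm
Gross irrigation = 47.100 / 0.78 = 60.385 mm
Volume = 60.385 mm × 166.5 ha × 10 = 100541.0 m³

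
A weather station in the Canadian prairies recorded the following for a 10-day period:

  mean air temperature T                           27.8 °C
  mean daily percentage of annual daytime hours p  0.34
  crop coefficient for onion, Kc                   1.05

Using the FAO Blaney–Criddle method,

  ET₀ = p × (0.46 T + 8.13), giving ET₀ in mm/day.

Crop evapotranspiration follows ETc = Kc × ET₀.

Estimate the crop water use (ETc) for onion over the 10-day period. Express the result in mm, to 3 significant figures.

74.7 mm

ET₀ = 0.34 × (0.46 × 27.8 + 8.13) = 0.34 × 20.918 = 7.1121 mm/d
ETc = Kc × ET₀ = 1.05 × 7.1121 = 7.4677 mm/d
Over 10 days: 7.4677 × 10 = 74.677 mm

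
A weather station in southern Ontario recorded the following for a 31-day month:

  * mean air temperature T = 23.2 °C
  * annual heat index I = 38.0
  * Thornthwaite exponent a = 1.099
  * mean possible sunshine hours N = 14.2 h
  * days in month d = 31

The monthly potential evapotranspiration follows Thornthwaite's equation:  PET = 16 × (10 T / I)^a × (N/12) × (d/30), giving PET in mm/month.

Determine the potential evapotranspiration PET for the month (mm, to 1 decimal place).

142.9 mm

10T/I = 10 × 23.2 / 38.0 = 6.1053
(10T/I)^a = 6.1053^1.099 = 7.3028
Uncorrected PET = 16 × 7.3028 = 116.845 mm
Correction = (N/12)(d/30) = (14.2/12)(31/30) = 1.2228
PET = 116.845 × 1.2228 = 142.878 mm/month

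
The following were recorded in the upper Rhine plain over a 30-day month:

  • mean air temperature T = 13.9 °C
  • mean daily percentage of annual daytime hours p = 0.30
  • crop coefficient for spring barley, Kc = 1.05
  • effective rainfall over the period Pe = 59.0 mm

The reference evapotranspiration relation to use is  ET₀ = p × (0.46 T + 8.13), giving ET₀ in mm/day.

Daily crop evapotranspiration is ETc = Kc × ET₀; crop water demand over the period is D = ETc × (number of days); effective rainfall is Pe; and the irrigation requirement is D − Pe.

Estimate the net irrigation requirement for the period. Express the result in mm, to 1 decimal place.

78.3 mm

ET₀ = 0.30 × (0.46 × 13.9 + 8.13) = 0.30 × 14.524 = 4.3572 mm/d
ETc = Kc × ET₀ = 1.05 × 4.3572 = 4.5751 mm/d
Crop demand D = ETc × 30 d = 4.5751 × 30 = 137.253 mm
D − Pe = 137.253 − 59.0 = 78.253 mm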